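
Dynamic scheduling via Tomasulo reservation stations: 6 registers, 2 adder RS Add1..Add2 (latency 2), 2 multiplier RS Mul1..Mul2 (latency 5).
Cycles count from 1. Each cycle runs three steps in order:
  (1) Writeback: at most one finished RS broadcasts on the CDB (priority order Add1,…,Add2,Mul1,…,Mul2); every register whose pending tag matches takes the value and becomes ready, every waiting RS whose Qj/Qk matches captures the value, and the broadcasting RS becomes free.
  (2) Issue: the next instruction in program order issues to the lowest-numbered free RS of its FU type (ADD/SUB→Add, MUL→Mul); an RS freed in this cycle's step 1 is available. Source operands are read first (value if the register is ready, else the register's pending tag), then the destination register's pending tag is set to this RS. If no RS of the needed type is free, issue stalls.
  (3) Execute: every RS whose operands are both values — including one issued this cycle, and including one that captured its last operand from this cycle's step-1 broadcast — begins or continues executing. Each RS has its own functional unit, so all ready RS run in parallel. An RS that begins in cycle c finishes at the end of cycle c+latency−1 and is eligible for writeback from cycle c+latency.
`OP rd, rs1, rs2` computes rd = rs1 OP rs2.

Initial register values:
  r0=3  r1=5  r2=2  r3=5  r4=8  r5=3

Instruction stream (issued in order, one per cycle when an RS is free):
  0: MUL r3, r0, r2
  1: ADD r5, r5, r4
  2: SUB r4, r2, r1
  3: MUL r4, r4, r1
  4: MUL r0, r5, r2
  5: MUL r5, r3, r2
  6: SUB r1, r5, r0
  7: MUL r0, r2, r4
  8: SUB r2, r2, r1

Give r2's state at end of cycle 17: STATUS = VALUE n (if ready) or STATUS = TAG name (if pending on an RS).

STATUS = TAG Add2

  c1: issue MUL r3<-Mul1  regs: r0:3,r1:5,r2:2,r3:Mul1,r4:8,r5:3
  c2: issue ADD r5<-Add1  regs: r0:3,r1:5,r2:2,r3:Mul1,r4:8,r5:Add1
  c3: issue SUB r4<-Add2  regs: r0:3,r1:5,r2:2,r3:Mul1,r4:Add2,r5:Add1
  c4: CDB Add1=11; issue MUL r4<-Mul2  regs: r0:3,r1:5,r2:2,r3:Mul1,r4:Mul2,r5:11
  c5: CDB Add2=-3; stall  regs: r0:3,r1:5,r2:2,r3:Mul1,r4:Mul2,r5:11
  c6: CDB Mul1=6; issue MUL r0<-Mul1  regs: r0:Mul1,r1:5,r2:2,r3:6,r4:Mul2,r5:11
  c7: stall  regs: r0:Mul1,r1:5,r2:2,r3:6,r4:Mul2,r5:11
  c8: stall  regs: r0:Mul1,r1:5,r2:2,r3:6,r4:Mul2,r5:11
  c9: stall  regs: r0:Mul1,r1:5,r2:2,r3:6,r4:Mul2,r5:11
  c10: CDB Mul2=-15; issue MUL r5<-Mul2  regs: r0:Mul1,r1:5,r2:2,r3:6,r4:-15,r5:Mul2
  c11: CDB Mul1=22; issue SUB r1<-Add1  regs: r0:22,r1:Add1,r2:2,r3:6,r4:-15,r5:Mul2
  c12: issue MUL r0<-Mul1  regs: r0:Mul1,r1:Add1,r2:2,r3:6,r4:-15,r5:Mul2
  c13: issue SUB r2<-Add2  regs: r0:Mul1,r1:Add1,r2:Add2,r3:6,r4:-15,r5:Mul2
  c14: -  regs: r0:Mul1,r1:Add1,r2:Add2,r3:6,r4:-15,r5:Mul2
  c15: CDB Mul2=12  regs: r0:Mul1,r1:Add1,r2:Add2,r3:6,r4:-15,r5:12
  c16: -  regs: r0:Mul1,r1:Add1,r2:Add2,r3:6,r4:-15,r5:12
  c17: CDB Add1=-10  regs: r0:Mul1,r1:-10,r2:Add2,r3:6,r4:-15,r5:12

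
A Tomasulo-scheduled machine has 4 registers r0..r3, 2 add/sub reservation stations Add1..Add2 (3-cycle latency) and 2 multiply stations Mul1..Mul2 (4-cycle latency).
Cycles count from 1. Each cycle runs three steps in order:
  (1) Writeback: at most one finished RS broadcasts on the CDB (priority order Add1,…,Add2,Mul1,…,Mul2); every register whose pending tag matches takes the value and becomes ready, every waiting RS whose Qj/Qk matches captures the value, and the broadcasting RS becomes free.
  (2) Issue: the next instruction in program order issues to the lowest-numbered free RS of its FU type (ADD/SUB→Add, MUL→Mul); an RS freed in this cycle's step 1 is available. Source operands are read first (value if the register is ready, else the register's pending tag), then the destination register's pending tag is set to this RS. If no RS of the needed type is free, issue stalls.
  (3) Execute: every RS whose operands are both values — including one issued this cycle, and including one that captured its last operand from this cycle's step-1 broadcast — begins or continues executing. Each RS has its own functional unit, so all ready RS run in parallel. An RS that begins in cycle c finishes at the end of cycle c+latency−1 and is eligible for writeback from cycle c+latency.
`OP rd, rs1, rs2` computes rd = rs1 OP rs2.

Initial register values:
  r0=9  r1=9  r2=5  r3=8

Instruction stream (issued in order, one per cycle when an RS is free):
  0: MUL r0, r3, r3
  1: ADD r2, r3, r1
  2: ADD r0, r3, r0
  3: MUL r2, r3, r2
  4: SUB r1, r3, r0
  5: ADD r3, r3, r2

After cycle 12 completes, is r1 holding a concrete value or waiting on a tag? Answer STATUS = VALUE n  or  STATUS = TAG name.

STATUS = VALUE -64

  c1: issue MUL r0<-Mul1  regs: r0:Mul1,r1:9,r2:5,r3:8
  c2: issue ADD r2<-Add1  regs: r0:Mul1,r1:9,r2:Add1,r3:8
  c3: issue ADD r0<-Add2  regs: r0:Add2,r1:9,r2:Add1,r3:8
  c4: issue MUL r2<-Mul2  regs: r0:Add2,r1:9,r2:Mul2,r3:8
  c5: CDB Add1=17; issue SUB r1<-Add1  regs: r0:Add2,r1:Add1,r2:Mul2,r3:8
  c6: CDB Mul1=64; stall  regs: r0:Add2,r1:Add1,r2:Mul2,r3:8
  c7: stall  regs: r0:Add2,r1:Add1,r2:Mul2,r3:8
  c8: stall  regs: r0:Add2,r1:Add1,r2:Mul2,r3:8
  c9: CDB Add2=72; issue ADD r3<-Add2  regs: r0:72,r1:Add1,r2:Mul2,r3:Add2
  c10: CDB Mul2=136  regs: r0:72,r1:Add1,r2:136,r3:Add2
  c11: -  regs: r0:72,r1:Add1,r2:136,r3:Add2
  c12: CDB Add1=-64  regs: r0:72,r1:-64,r2:136,r3:Add2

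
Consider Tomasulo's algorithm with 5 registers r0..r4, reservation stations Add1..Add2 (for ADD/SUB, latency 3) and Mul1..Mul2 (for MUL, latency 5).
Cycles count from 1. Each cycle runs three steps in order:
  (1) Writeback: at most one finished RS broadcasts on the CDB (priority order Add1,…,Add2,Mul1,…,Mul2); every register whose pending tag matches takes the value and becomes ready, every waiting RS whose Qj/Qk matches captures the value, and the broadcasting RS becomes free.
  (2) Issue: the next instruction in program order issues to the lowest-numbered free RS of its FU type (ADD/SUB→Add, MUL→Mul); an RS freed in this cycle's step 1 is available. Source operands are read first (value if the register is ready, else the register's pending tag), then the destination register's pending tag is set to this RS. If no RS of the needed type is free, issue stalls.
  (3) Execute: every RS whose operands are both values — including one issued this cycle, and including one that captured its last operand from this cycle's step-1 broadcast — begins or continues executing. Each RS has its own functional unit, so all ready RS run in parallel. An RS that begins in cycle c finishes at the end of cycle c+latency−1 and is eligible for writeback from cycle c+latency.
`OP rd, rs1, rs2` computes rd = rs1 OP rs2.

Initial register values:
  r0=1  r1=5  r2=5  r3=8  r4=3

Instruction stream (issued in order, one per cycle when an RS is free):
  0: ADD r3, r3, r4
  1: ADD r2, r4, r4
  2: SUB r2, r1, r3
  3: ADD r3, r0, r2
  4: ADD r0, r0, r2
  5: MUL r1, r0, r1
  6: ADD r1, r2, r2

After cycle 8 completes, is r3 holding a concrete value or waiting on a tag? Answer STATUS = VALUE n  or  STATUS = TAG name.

STATUS = TAG Add2

c1: issue ADD r3<-Add1 | r0:1,r1:5,r2:5,r3:Add1,r4:3
c2: issue ADD r2<-Add2 | r0:1,r1:5,r2:Add2,r3:Add1,r4:3
c3: stall | r0:1,r1:5,r2:Add2,r3:Add1,r4:3
c4: CDB Add1=11; issue SUB r2<-Add1 | r0:1,r1:5,r2:Add1,r3:11,r4:3
c5: CDB Add2=6; issue ADD r3<-Add2 | r0:1,r1:5,r2:Add1,r3:Add2,r4:3
c6: stall | r0:1,r1:5,r2:Add1,r3:Add2,r4:3
c7: CDB Add1=-6; issue ADD r0<-Add1 | r0:Add1,r1:5,r2:-6,r3:Add2,r4:3
c8: issue MUL r1<-Mul1 | r0:Add1,r1:Mul1,r2:-6,r3:Add2,r4:3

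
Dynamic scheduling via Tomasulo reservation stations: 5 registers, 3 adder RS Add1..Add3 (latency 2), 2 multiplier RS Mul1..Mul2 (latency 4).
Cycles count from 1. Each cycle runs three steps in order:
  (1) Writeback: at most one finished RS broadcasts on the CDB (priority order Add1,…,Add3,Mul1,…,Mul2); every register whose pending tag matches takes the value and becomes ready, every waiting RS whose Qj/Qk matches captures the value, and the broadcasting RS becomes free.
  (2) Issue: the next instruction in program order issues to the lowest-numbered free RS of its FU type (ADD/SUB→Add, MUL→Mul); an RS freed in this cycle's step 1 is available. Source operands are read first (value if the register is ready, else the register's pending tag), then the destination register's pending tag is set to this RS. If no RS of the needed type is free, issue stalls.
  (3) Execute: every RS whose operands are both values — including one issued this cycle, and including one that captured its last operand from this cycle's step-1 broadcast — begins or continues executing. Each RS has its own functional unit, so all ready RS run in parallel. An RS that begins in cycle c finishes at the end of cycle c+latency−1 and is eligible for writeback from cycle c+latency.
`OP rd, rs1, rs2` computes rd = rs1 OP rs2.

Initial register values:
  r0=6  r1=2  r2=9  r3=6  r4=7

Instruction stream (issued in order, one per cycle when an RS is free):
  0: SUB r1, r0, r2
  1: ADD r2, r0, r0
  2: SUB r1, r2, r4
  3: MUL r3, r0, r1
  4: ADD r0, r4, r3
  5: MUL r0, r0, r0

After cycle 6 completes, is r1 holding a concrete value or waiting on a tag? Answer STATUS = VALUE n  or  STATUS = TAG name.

  c1: issue SUB r1<-Add1  regs: r0:6,r1:Add1,r2:9,r3:6,r4:7
  c2: issue ADD r2<-Add2  regs: r0:6,r1:Add1,r2:Add2,r3:6,r4:7
  c3: CDB Add1=-3; issue SUB r1<-Add1  regs: r0:6,r1:Add1,r2:Add2,r3:6,r4:7
  c4: CDB Add2=12; issue MUL r3<-Mul1  regs: r0:6,r1:Add1,r2:12,r3:Mul1,r4:7
  c5: issue ADD r0<-Add2  regs: r0:Add2,r1:Add1,r2:12,r3:Mul1,r4:7
  c6: CDB Add1=5; issue MUL r0<-Mul2  regs: r0:Mul2,r1:5,r2:12,r3:Mul1,r4:7

STATUS = VALUE 5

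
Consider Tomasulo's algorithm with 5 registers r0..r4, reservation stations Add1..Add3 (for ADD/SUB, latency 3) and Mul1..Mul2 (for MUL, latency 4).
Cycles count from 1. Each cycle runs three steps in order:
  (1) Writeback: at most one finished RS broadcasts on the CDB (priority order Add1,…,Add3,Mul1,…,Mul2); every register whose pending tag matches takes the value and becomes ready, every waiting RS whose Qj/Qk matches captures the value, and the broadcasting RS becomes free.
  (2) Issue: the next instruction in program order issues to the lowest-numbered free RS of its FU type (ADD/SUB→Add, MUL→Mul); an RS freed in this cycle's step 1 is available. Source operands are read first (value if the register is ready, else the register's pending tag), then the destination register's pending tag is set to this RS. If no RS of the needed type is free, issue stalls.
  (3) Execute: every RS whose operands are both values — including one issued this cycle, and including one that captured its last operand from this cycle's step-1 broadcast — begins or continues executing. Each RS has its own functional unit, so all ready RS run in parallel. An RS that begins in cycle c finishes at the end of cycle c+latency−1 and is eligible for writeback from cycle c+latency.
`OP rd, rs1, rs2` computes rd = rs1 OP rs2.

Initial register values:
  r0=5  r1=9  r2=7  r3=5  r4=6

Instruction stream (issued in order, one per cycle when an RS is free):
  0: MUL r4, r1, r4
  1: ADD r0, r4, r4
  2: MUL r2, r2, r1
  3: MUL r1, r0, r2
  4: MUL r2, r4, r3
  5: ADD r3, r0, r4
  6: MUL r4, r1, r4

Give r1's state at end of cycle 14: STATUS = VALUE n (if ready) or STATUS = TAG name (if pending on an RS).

STATUS = VALUE 6804

  c1: issue MUL r4<-Mul1  regs: r0:5,r1:9,r2:7,r3:5,r4:Mul1
  c2: issue ADD r0<-Add1  regs: r0:Add1,r1:9,r2:7,r3:5,r4:Mul1
  c3: issue MUL r2<-Mul2  regs: r0:Add1,r1:9,r2:Mul2,r3:5,r4:Mul1
  c4: stall  regs: r0:Add1,r1:9,r2:Mul2,r3:5,r4:Mul1
  c5: CDB Mul1=54; issue MUL r1<-Mul1  regs: r0:Add1,r1:Mul1,r2:Mul2,r3:5,r4:54
  c6: stall  regs: r0:Add1,r1:Mul1,r2:Mul2,r3:5,r4:54
  c7: CDB Mul2=63; issue MUL r2<-Mul2  regs: r0:Add1,r1:Mul1,r2:Mul2,r3:5,r4:54
  c8: CDB Add1=108; issue ADD r3<-Add1  regs: r0:108,r1:Mul1,r2:Mul2,r3:Add1,r4:54
  c9: stall  regs: r0:108,r1:Mul1,r2:Mul2,r3:Add1,r4:54
  c10: stall  regs: r0:108,r1:Mul1,r2:Mul2,r3:Add1,r4:54
  c11: CDB Add1=162; stall  regs: r0:108,r1:Mul1,r2:Mul2,r3:162,r4:54
  c12: CDB Mul1=6804; issue MUL r4<-Mul1  regs: r0:108,r1:6804,r2:Mul2,r3:162,r4:Mul1
  c13: CDB Mul2=270  regs: r0:108,r1:6804,r2:270,r3:162,r4:Mul1
  c14: -  regs: r0:108,r1:6804,r2:270,r3:162,r4:Mul1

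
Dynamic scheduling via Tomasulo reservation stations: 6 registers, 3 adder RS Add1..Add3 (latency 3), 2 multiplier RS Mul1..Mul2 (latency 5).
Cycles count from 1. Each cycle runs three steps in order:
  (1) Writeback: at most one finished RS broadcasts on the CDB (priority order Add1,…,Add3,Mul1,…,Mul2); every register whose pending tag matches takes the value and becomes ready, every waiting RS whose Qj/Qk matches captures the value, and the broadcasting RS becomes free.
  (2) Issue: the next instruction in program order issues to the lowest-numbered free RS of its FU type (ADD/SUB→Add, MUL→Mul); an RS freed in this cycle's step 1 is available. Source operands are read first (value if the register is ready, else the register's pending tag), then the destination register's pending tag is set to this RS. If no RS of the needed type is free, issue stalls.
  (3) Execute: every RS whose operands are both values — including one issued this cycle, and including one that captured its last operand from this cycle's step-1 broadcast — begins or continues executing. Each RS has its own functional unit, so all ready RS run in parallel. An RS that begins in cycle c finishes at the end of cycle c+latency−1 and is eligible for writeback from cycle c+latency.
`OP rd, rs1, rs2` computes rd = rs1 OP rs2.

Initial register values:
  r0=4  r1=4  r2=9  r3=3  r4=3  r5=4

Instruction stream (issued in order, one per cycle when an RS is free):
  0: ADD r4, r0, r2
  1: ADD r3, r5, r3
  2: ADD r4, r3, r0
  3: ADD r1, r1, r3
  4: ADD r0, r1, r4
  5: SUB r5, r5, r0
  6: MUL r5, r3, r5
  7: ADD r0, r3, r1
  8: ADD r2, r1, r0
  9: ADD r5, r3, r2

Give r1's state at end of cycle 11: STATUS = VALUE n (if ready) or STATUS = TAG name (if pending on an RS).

cycle 1: issue ADD r4<-Add1 // r0:4,r1:4,r2:9,r3:3,r4:Add1,r5:4
cycle 2: issue ADD r3<-Add2 // r0:4,r1:4,r2:9,r3:Add2,r4:Add1,r5:4
cycle 3: issue ADD r4<-Add3 // r0:4,r1:4,r2:9,r3:Add2,r4:Add3,r5:4
cycle 4: CDB Add1=13; issue ADD r1<-Add1 // r0:4,r1:Add1,r2:9,r3:Add2,r4:Add3,r5:4
cycle 5: CDB Add2=7; issue ADD r0<-Add2 // r0:Add2,r1:Add1,r2:9,r3:7,r4:Add3,r5:4
cycle 6: stall // r0:Add2,r1:Add1,r2:9,r3:7,r4:Add3,r5:4
cycle 7: stall // r0:Add2,r1:Add1,r2:9,r3:7,r4:Add3,r5:4
cycle 8: CDB Add1=11; issue SUB r5<-Add1 // r0:Add2,r1:11,r2:9,r3:7,r4:Add3,r5:Add1
cycle 9: CDB Add3=11; issue MUL r5<-Mul1 // r0:Add2,r1:11,r2:9,r3:7,r4:11,r5:Mul1
cycle 10: issue ADD r0<-Add3 // r0:Add3,r1:11,r2:9,r3:7,r4:11,r5:Mul1
cycle 11: stall // r0:Add3,r1:11,r2:9,r3:7,r4:11,r5:Mul1

STATUS = VALUE 11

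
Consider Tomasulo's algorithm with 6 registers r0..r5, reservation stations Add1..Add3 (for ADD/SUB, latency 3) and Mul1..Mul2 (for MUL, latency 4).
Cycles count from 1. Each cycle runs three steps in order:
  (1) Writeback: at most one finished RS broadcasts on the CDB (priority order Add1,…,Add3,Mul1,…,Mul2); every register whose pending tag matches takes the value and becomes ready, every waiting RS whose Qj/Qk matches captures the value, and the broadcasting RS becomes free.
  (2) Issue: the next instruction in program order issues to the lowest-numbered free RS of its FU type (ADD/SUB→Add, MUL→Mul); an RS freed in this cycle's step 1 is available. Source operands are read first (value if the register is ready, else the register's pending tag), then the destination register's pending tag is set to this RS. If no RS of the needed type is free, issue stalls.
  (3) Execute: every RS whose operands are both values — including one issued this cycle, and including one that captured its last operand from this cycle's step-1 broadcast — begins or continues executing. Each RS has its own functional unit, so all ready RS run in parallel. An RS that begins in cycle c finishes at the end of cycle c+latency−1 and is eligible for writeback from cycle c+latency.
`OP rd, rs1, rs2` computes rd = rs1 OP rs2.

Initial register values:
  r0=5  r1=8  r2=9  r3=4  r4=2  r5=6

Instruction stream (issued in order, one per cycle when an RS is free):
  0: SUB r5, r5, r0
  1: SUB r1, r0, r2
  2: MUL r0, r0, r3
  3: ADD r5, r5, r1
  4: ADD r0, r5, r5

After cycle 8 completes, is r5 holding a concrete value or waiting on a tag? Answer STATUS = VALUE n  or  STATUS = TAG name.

STATUS = VALUE -3

c1: issue SUB r5<-Add1 | r0:5,r1:8,r2:9,r3:4,r4:2,r5:Add1
c2: issue SUB r1<-Add2 | r0:5,r1:Add2,r2:9,r3:4,r4:2,r5:Add1
c3: issue MUL r0<-Mul1 | r0:Mul1,r1:Add2,r2:9,r3:4,r4:2,r5:Add1
c4: CDB Add1=1; issue ADD r5<-Add1 | r0:Mul1,r1:Add2,r2:9,r3:4,r4:2,r5:Add1
c5: CDB Add2=-4; issue ADD r0<-Add2 | r0:Add2,r1:-4,r2:9,r3:4,r4:2,r5:Add1
c6: - | r0:Add2,r1:-4,r2:9,r3:4,r4:2,r5:Add1
c7: CDB Mul1=20 | r0:Add2,r1:-4,r2:9,r3:4,r4:2,r5:Add1
c8: CDB Add1=-3 | r0:Add2,r1:-4,r2:9,r3:4,r4:2,r5:-3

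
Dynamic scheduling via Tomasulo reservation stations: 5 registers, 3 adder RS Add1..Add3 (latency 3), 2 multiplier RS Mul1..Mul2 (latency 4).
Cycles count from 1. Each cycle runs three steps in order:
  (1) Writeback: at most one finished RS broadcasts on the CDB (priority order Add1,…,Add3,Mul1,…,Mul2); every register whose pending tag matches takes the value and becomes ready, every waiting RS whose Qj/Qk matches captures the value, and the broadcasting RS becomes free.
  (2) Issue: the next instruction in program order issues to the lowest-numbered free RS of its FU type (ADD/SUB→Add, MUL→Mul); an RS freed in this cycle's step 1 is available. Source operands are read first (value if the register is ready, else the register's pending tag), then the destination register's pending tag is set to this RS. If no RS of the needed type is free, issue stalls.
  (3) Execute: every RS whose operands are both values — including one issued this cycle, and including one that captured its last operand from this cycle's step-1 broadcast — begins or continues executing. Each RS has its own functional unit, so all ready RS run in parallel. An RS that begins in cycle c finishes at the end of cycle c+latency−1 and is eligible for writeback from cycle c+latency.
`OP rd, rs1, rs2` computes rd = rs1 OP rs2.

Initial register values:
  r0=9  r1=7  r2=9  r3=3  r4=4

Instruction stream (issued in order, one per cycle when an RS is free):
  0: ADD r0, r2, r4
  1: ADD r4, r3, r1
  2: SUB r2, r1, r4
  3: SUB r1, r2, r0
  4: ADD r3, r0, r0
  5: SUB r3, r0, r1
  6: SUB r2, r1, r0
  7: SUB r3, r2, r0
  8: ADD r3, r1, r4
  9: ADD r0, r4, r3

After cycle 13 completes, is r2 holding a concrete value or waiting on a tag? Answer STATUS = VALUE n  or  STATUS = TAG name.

STATUS = TAG Add3

c1: issue ADD r0<-Add1 | r0:Add1,r1:7,r2:9,r3:3,r4:4
c2: issue ADD r4<-Add2 | r0:Add1,r1:7,r2:9,r3:3,r4:Add2
c3: issue SUB r2<-Add3 | r0:Add1,r1:7,r2:Add3,r3:3,r4:Add2
c4: CDB Add1=13; issue SUB r1<-Add1 | r0:13,r1:Add1,r2:Add3,r3:3,r4:Add2
c5: CDB Add2=10; issue ADD r3<-Add2 | r0:13,r1:Add1,r2:Add3,r3:Add2,r4:10
c6: stall | r0:13,r1:Add1,r2:Add3,r3:Add2,r4:10
c7: stall | r0:13,r1:Add1,r2:Add3,r3:Add2,r4:10
c8: CDB Add2=26; issue SUB r3<-Add2 | r0:13,r1:Add1,r2:Add3,r3:Add2,r4:10
c9: CDB Add3=-3; issue SUB r2<-Add3 | r0:13,r1:Add1,r2:Add3,r3:Add2,r4:10
c10: stall | r0:13,r1:Add1,r2:Add3,r3:Add2,r4:10
c11: stall | r0:13,r1:Add1,r2:Add3,r3:Add2,r4:10
c12: CDB Add1=-16; issue SUB r3<-Add1 | r0:13,r1:-16,r2:Add3,r3:Add1,r4:10
c13: stall | r0:13,r1:-16,r2:Add3,r3:Add1,r4:10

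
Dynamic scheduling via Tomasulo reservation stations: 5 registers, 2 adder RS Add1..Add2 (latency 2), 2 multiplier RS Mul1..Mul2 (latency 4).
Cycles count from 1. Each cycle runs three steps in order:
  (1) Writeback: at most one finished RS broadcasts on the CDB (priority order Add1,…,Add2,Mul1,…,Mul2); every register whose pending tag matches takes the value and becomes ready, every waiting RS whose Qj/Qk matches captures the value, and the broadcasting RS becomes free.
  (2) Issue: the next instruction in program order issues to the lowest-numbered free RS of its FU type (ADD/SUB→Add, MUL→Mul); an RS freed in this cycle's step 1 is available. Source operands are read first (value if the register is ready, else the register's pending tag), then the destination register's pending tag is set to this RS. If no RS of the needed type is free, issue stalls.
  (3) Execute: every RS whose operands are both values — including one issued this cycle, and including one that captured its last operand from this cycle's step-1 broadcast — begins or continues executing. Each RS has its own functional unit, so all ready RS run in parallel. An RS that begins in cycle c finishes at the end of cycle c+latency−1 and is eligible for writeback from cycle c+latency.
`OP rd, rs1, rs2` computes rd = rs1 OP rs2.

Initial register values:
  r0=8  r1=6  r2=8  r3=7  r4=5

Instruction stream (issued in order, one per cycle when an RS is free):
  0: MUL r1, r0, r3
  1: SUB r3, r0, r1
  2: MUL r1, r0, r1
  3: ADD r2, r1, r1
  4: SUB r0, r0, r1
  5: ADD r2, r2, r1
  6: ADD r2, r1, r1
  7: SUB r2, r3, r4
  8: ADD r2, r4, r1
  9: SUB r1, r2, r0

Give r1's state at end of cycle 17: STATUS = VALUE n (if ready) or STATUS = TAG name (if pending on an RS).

c1: issue MUL r1<-Mul1 | r0:8,r1:Mul1,r2:8,r3:7,r4:5
c2: issue SUB r3<-Add1 | r0:8,r1:Mul1,r2:8,r3:Add1,r4:5
c3: issue MUL r1<-Mul2 | r0:8,r1:Mul2,r2:8,r3:Add1,r4:5
c4: issue ADD r2<-Add2 | r0:8,r1:Mul2,r2:Add2,r3:Add1,r4:5
c5: CDB Mul1=56; stall | r0:8,r1:Mul2,r2:Add2,r3:Add1,r4:5
c6: stall | r0:8,r1:Mul2,r2:Add2,r3:Add1,r4:5
c7: CDB Add1=-48; issue SUB r0<-Add1 | r0:Add1,r1:Mul2,r2:Add2,r3:-48,r4:5
c8: stall | r0:Add1,r1:Mul2,r2:Add2,r3:-48,r4:5
c9: CDB Mul2=448; stall | r0:Add1,r1:448,r2:Add2,r3:-48,r4:5
c10: stall | r0:Add1,r1:448,r2:Add2,r3:-48,r4:5
c11: CDB Add1=-440; issue ADD r2<-Add1 | r0:-440,r1:448,r2:Add1,r3:-48,r4:5
c12: CDB Add2=896; issue ADD r2<-Add2 | r0:-440,r1:448,r2:Add2,r3:-48,r4:5
c13: stall | r0:-440,r1:448,r2:Add2,r3:-48,r4:5
c14: CDB Add1=1344; issue SUB r2<-Add1 | r0:-440,r1:448,r2:Add1,r3:-48,r4:5
c15: CDB Add2=896; issue ADD r2<-Add2 | r0:-440,r1:448,r2:Add2,r3:-48,r4:5
c16: CDB Add1=-53; issue SUB r1<-Add1 | r0:-440,r1:Add1,r2:Add2,r3:-48,r4:5
c17: CDB Add2=453 | r0:-440,r1:Add1,r2:453,r3:-48,r4:5

STATUS = TAG Add1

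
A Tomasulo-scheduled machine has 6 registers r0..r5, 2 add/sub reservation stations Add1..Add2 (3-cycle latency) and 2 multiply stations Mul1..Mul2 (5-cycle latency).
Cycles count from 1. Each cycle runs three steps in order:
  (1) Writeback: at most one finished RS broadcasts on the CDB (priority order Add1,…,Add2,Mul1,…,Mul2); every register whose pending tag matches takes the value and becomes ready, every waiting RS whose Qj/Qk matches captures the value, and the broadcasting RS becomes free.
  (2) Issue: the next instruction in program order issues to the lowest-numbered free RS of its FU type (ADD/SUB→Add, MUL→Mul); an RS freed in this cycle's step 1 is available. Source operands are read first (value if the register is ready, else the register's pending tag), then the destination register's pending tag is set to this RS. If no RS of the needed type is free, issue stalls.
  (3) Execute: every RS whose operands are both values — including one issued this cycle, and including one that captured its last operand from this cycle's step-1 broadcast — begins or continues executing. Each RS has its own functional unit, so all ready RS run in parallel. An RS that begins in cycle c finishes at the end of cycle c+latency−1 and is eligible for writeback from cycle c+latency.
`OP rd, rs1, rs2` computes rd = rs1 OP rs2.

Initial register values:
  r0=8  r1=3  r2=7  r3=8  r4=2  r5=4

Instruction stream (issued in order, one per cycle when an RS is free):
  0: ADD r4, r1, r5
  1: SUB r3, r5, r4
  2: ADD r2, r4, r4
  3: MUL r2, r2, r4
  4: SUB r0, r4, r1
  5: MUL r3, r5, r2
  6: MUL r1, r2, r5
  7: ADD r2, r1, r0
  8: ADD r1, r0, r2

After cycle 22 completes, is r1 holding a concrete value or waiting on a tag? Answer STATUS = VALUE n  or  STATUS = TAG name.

c1: issue ADD r4<-Add1 | r0:8,r1:3,r2:7,r3:8,r4:Add1,r5:4
c2: issue SUB r3<-Add2 | r0:8,r1:3,r2:7,r3:Add2,r4:Add1,r5:4
c3: stall | r0:8,r1:3,r2:7,r3:Add2,r4:Add1,r5:4
c4: CDB Add1=7; issue ADD r2<-Add1 | r0:8,r1:3,r2:Add1,r3:Add2,r4:7,r5:4
c5: issue MUL r2<-Mul1 | r0:8,r1:3,r2:Mul1,r3:Add2,r4:7,r5:4
c6: stall | r0:8,r1:3,r2:Mul1,r3:Add2,r4:7,r5:4
c7: CDB Add1=14; issue SUB r0<-Add1 | r0:Add1,r1:3,r2:Mul1,r3:Add2,r4:7,r5:4
c8: CDB Add2=-3; issue MUL r3<-Mul2 | r0:Add1,r1:3,r2:Mul1,r3:Mul2,r4:7,r5:4
c9: stall | r0:Add1,r1:3,r2:Mul1,r3:Mul2,r4:7,r5:4
c10: CDB Add1=4; stall | r0:4,r1:3,r2:Mul1,r3:Mul2,r4:7,r5:4
c11: stall | r0:4,r1:3,r2:Mul1,r3:Mul2,r4:7,r5:4
c12: CDB Mul1=98; issue MUL r1<-Mul1 | r0:4,r1:Mul1,r2:98,r3:Mul2,r4:7,r5:4
c13: issue ADD r2<-Add1 | r0:4,r1:Mul1,r2:Add1,r3:Mul2,r4:7,r5:4
c14: issue ADD r1<-Add2 | r0:4,r1:Add2,r2:Add1,r3:Mul2,r4:7,r5:4
c15: - | r0:4,r1:Add2,r2:Add1,r3:Mul2,r4:7,r5:4
c16: - | r0:4,r1:Add2,r2:Add1,r3:Mul2,r4:7,r5:4
c17: CDB Mul1=392 | r0:4,r1:Add2,r2:Add1,r3:Mul2,r4:7,r5:4
c18: CDB Mul2=392 | r0:4,r1:Add2,r2:Add1,r3:392,r4:7,r5:4
c19: - | r0:4,r1:Add2,r2:Add1,r3:392,r4:7,r5:4
c20: CDB Add1=396 | r0:4,r1:Add2,r2:396,r3:392,r4:7,r5:4
c21: - | r0:4,r1:Add2,r2:396,r3:392,r4:7,r5:4
c22: - | r0:4,r1:Add2,r2:396,r3:392,r4:7,r5:4

STATUS = TAG Add2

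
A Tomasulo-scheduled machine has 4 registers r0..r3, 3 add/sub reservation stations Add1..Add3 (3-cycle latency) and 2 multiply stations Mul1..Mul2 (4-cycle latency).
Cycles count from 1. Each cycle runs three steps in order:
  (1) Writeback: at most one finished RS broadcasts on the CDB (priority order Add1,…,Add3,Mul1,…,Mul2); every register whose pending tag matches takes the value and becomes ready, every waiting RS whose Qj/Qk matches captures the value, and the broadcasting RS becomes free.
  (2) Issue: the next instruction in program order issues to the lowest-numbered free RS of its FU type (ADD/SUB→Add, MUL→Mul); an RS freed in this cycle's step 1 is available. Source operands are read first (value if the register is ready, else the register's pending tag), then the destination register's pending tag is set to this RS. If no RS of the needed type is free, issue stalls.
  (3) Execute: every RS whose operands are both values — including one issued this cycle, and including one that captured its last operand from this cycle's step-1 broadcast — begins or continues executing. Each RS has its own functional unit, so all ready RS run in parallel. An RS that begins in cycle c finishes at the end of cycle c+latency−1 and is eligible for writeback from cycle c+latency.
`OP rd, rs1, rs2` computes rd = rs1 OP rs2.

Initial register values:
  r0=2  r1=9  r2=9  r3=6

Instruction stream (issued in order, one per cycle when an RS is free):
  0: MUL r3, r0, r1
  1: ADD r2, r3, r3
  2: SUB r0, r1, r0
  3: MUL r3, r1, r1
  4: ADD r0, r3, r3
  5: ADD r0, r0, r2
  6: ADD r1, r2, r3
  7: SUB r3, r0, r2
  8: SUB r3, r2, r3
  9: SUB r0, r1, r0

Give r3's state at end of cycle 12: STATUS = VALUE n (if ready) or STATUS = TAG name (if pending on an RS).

STATUS = TAG Add1

c1: issue MUL r3<-Mul1 | r0:2,r1:9,r2:9,r3:Mul1
c2: issue ADD r2<-Add1 | r0:2,r1:9,r2:Add1,r3:Mul1
c3: issue SUB r0<-Add2 | r0:Add2,r1:9,r2:Add1,r3:Mul1
c4: issue MUL r3<-Mul2 | r0:Add2,r1:9,r2:Add1,r3:Mul2
c5: CDB Mul1=18; issue ADD r0<-Add3 | r0:Add3,r1:9,r2:Add1,r3:Mul2
c6: CDB Add2=7; issue ADD r0<-Add2 | r0:Add2,r1:9,r2:Add1,r3:Mul2
c7: stall | r0:Add2,r1:9,r2:Add1,r3:Mul2
c8: CDB Add1=36; issue ADD r1<-Add1 | r0:Add2,r1:Add1,r2:36,r3:Mul2
c9: CDB Mul2=81; stall | r0:Add2,r1:Add1,r2:36,r3:81
c10: stall | r0:Add2,r1:Add1,r2:36,r3:81
c11: stall | r0:Add2,r1:Add1,r2:36,r3:81
c12: CDB Add1=117; issue SUB r3<-Add1 | r0:Add2,r1:117,r2:36,r3:Add1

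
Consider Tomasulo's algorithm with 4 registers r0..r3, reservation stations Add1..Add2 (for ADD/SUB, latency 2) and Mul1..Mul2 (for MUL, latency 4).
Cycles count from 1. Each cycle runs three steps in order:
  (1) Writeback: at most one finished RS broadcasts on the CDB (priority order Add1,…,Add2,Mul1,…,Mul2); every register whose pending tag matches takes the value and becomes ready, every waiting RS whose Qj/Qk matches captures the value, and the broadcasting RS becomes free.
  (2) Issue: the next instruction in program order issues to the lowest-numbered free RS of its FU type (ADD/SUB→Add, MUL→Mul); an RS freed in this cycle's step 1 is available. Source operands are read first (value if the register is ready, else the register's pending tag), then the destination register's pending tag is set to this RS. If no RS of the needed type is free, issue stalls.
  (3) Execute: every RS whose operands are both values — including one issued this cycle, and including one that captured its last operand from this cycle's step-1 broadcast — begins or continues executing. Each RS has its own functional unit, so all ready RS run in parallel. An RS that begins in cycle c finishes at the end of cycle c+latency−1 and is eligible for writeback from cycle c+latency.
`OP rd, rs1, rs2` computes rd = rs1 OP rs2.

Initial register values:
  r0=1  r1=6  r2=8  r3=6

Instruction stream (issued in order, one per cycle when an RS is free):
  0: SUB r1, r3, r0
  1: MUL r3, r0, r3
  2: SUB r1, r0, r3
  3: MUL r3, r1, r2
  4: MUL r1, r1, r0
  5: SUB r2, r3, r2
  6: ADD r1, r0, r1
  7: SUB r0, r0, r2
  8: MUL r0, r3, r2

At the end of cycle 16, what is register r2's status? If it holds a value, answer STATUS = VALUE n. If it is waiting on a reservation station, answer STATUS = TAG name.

STATUS = VALUE -48

c1: issue SUB r1<-Add1 | r0:1,r1:Add1,r2:8,r3:6
c2: issue MUL r3<-Mul1 | r0:1,r1:Add1,r2:8,r3:Mul1
c3: CDB Add1=5; issue SUB r1<-Add1 | r0:1,r1:Add1,r2:8,r3:Mul1
c4: issue MUL r3<-Mul2 | r0:1,r1:Add1,r2:8,r3:Mul2
c5: stall | r0:1,r1:Add1,r2:8,r3:Mul2
c6: CDB Mul1=6; issue MUL r1<-Mul1 | r0:1,r1:Mul1,r2:8,r3:Mul2
c7: issue SUB r2<-Add2 | r0:1,r1:Mul1,r2:Add2,r3:Mul2
c8: CDB Add1=-5; issue ADD r1<-Add1 | r0:1,r1:Add1,r2:Add2,r3:Mul2
c9: stall | r0:1,r1:Add1,r2:Add2,r3:Mul2
c10: stall | r0:1,r1:Add1,r2:Add2,r3:Mul2
c11: stall | r0:1,r1:Add1,r2:Add2,r3:Mul2
c12: CDB Mul1=-5; stall | r0:1,r1:Add1,r2:Add2,r3:Mul2
c13: CDB Mul2=-40; stall | r0:1,r1:Add1,r2:Add2,r3:-40
c14: CDB Add1=-4; issue SUB r0<-Add1 | r0:Add1,r1:-4,r2:Add2,r3:-40
c15: CDB Add2=-48; issue MUL r0<-Mul1 | r0:Mul1,r1:-4,r2:-48,r3:-40
c16: - | r0:Mul1,r1:-4,r2:-48,r3:-40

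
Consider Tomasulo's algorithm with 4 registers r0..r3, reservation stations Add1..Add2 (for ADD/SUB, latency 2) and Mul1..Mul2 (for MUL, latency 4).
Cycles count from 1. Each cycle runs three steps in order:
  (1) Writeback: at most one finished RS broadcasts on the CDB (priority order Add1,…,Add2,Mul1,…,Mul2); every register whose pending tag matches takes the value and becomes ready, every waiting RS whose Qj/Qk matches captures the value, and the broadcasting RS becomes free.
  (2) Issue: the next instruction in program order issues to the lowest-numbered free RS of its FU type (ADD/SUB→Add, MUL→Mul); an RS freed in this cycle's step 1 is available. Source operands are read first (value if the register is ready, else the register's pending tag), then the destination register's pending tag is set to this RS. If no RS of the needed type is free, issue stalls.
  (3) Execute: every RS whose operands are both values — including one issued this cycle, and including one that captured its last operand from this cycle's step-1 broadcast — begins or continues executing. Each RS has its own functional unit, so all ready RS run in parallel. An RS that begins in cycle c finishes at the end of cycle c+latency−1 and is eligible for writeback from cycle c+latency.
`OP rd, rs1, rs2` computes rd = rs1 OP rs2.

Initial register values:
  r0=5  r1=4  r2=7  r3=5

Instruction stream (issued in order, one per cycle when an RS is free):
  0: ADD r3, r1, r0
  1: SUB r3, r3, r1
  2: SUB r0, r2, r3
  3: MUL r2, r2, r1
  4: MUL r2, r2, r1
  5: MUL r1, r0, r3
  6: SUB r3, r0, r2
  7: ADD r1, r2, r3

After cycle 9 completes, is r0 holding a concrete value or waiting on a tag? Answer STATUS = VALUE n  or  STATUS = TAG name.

cycle 1: issue ADD r3<-Add1 // r0:5,r1:4,r2:7,r3:Add1
cycle 2: issue SUB r3<-Add2 // r0:5,r1:4,r2:7,r3:Add2
cycle 3: CDB Add1=9; issue SUB r0<-Add1 // r0:Add1,r1:4,r2:7,r3:Add2
cycle 4: issue MUL r2<-Mul1 // r0:Add1,r1:4,r2:Mul1,r3:Add2
cycle 5: CDB Add2=5; issue MUL r2<-Mul2 // r0:Add1,r1:4,r2:Mul2,r3:5
cycle 6: stall // r0:Add1,r1:4,r2:Mul2,r3:5
cycle 7: CDB Add1=2; stall // r0:2,r1:4,r2:Mul2,r3:5
cycle 8: CDB Mul1=28; issue MUL r1<-Mul1 // r0:2,r1:Mul1,r2:Mul2,r3:5
cycle 9: issue SUB r3<-Add1 // r0:2,r1:Mul1,r2:Mul2,r3:Add1

STATUS = VALUE 2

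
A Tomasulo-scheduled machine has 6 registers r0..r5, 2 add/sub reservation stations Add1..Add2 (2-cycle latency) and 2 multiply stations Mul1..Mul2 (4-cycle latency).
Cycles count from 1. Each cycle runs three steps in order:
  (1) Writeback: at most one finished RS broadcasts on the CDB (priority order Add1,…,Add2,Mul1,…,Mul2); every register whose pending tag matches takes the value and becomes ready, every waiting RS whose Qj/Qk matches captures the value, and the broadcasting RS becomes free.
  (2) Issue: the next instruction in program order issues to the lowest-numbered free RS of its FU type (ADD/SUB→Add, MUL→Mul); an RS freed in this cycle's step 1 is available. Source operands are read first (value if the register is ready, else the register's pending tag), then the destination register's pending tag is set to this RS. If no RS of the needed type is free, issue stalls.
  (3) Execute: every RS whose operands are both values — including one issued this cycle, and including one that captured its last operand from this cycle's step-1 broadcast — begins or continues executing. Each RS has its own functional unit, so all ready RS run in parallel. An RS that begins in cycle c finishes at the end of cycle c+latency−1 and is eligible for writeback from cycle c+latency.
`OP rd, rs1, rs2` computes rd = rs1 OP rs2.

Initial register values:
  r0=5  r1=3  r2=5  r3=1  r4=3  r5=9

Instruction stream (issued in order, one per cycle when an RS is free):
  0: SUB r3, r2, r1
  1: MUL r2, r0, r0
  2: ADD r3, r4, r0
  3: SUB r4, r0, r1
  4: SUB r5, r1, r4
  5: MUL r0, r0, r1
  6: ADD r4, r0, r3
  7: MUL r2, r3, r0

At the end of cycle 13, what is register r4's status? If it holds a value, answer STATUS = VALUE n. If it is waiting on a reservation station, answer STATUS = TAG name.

c1: issue SUB r3<-Add1 | r0:5,r1:3,r2:5,r3:Add1,r4:3,r5:9
c2: issue MUL r2<-Mul1 | r0:5,r1:3,r2:Mul1,r3:Add1,r4:3,r5:9
c3: CDB Add1=2; issue ADD r3<-Add1 | r0:5,r1:3,r2:Mul1,r3:Add1,r4:3,r5:9
c4: issue SUB r4<-Add2 | r0:5,r1:3,r2:Mul1,r3:Add1,r4:Add2,r5:9
c5: CDB Add1=8; issue SUB r5<-Add1 | r0:5,r1:3,r2:Mul1,r3:8,r4:Add2,r5:Add1
c6: CDB Add2=2; issue MUL r0<-Mul2 | r0:Mul2,r1:3,r2:Mul1,r3:8,r4:2,r5:Add1
c7: CDB Mul1=25; issue ADD r4<-Add2 | r0:Mul2,r1:3,r2:25,r3:8,r4:Add2,r5:Add1
c8: CDB Add1=1; issue MUL r2<-Mul1 | r0:Mul2,r1:3,r2:Mul1,r3:8,r4:Add2,r5:1
c9: - | r0:Mul2,r1:3,r2:Mul1,r3:8,r4:Add2,r5:1
c10: CDB Mul2=15 | r0:15,r1:3,r2:Mul1,r3:8,r4:Add2,r5:1
c11: - | r0:15,r1:3,r2:Mul1,r3:8,r4:Add2,r5:1
c12: CDB Add2=23 | r0:15,r1:3,r2:Mul1,r3:8,r4:23,r5:1
c13: - | r0:15,r1:3,r2:Mul1,r3:8,r4:23,r5:1

STATUS = VALUE 23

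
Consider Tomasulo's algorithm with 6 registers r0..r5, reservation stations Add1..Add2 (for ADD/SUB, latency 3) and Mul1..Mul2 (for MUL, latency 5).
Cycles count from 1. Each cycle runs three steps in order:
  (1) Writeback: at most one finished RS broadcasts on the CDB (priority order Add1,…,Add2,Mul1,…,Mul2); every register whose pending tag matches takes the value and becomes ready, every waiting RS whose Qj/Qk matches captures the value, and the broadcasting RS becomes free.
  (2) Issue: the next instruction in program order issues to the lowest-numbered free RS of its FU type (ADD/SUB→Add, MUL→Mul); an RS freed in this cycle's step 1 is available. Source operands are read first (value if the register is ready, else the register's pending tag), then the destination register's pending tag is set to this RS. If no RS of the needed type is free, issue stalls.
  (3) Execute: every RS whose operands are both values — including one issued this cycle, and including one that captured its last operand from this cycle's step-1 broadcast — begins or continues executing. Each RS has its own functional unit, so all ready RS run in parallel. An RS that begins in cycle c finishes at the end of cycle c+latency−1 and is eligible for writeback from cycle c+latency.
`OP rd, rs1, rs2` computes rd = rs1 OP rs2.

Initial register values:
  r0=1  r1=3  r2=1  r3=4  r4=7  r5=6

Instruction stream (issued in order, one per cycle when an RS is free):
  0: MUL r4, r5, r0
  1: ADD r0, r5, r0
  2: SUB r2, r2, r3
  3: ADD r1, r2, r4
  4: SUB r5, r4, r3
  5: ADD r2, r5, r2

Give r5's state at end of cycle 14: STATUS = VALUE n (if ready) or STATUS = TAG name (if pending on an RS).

STATUS = VALUE 2

cycle 1: issue MUL r4<-Mul1 // r0:1,r1:3,r2:1,r3:4,r4:Mul1,r5:6
cycle 2: issue ADD r0<-Add1 // r0:Add1,r1:3,r2:1,r3:4,r4:Mul1,r5:6
cycle 3: issue SUB r2<-Add2 // r0:Add1,r1:3,r2:Add2,r3:4,r4:Mul1,r5:6
cycle 4: stall // r0:Add1,r1:3,r2:Add2,r3:4,r4:Mul1,r5:6
cycle 5: CDB Add1=7; issue ADD r1<-Add1 // r0:7,r1:Add1,r2:Add2,r3:4,r4:Mul1,r5:6
cycle 6: CDB Add2=-3; issue SUB r5<-Add2 // r0:7,r1:Add1,r2:-3,r3:4,r4:Mul1,r5:Add2
cycle 7: CDB Mul1=6; stall // r0:7,r1:Add1,r2:-3,r3:4,r4:6,r5:Add2
cycle 8: stall // r0:7,r1:Add1,r2:-3,r3:4,r4:6,r5:Add2
cycle 9: stall // r0:7,r1:Add1,r2:-3,r3:4,r4:6,r5:Add2
cycle 10: CDB Add1=3; issue ADD r2<-Add1 // r0:7,r1:3,r2:Add1,r3:4,r4:6,r5:Add2
cycle 11: CDB Add2=2 // r0:7,r1:3,r2:Add1,r3:4,r4:6,r5:2
cycle 12: - // r0:7,r1:3,r2:Add1,r3:4,r4:6,r5:2
cycle 13: - // r0:7,r1:3,r2:Add1,r3:4,r4:6,r5:2
cycle 14: CDB Add1=-1 // r0:7,r1:3,r2:-1,r3:4,r4:6,r5:2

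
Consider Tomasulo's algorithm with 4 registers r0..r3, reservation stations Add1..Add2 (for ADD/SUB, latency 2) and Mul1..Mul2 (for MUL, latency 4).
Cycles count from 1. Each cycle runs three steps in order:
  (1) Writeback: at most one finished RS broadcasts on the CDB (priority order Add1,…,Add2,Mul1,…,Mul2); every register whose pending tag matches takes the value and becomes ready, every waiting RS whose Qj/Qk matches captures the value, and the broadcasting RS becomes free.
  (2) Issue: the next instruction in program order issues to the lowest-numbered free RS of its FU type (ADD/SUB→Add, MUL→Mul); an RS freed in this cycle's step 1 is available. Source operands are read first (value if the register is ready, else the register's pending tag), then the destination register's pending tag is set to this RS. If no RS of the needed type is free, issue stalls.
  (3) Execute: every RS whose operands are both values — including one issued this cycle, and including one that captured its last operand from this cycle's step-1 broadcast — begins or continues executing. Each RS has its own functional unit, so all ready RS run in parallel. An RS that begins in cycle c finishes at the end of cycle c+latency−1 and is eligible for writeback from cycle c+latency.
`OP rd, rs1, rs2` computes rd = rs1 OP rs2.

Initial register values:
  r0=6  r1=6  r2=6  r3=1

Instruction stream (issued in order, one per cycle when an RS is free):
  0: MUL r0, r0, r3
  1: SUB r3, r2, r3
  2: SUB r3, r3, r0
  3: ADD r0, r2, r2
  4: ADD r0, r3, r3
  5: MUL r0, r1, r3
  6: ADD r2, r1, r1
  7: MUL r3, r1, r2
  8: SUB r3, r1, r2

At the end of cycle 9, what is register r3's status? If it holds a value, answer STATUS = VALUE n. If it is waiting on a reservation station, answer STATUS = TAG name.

c1: issue MUL r0<-Mul1 | r0:Mul1,r1:6,r2:6,r3:1
c2: issue SUB r3<-Add1 | r0:Mul1,r1:6,r2:6,r3:Add1
c3: issue SUB r3<-Add2 | r0:Mul1,r1:6,r2:6,r3:Add2
c4: CDB Add1=5; issue ADD r0<-Add1 | r0:Add1,r1:6,r2:6,r3:Add2
c5: CDB Mul1=6; stall | r0:Add1,r1:6,r2:6,r3:Add2
c6: CDB Add1=12; issue ADD r0<-Add1 | r0:Add1,r1:6,r2:6,r3:Add2
c7: CDB Add2=-1; issue MUL r0<-Mul1 | r0:Mul1,r1:6,r2:6,r3:-1
c8: issue ADD r2<-Add2 | r0:Mul1,r1:6,r2:Add2,r3:-1
c9: CDB Add1=-2; issue MUL r3<-Mul2 | r0:Mul1,r1:6,r2:Add2,r3:Mul2

STATUS = TAG Mul2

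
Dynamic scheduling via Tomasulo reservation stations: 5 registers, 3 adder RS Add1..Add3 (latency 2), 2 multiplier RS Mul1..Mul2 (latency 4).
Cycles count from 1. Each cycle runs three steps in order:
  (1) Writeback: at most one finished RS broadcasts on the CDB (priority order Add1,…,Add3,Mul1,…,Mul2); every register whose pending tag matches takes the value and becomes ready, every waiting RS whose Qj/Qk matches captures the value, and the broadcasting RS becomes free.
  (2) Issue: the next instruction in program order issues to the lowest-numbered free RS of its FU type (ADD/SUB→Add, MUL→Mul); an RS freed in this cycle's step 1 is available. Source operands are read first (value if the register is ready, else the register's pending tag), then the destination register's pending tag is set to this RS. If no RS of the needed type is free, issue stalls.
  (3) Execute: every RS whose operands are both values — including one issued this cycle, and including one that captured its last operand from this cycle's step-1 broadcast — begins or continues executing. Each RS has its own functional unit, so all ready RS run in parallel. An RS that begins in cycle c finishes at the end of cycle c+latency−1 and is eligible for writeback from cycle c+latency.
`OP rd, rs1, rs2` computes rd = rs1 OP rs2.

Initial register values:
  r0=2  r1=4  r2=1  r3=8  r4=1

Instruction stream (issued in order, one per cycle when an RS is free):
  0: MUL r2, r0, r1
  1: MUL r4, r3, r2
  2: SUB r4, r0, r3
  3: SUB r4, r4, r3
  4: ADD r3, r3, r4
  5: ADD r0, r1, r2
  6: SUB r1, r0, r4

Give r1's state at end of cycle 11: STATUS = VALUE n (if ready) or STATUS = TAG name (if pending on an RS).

c1: issue MUL r2<-Mul1 | r0:2,r1:4,r2:Mul1,r3:8,r4:1
c2: issue MUL r4<-Mul2 | r0:2,r1:4,r2:Mul1,r3:8,r4:Mul2
c3: issue SUB r4<-Add1 | r0:2,r1:4,r2:Mul1,r3:8,r4:Add1
c4: issue SUB r4<-Add2 | r0:2,r1:4,r2:Mul1,r3:8,r4:Add2
c5: CDB Add1=-6; issue ADD r3<-Add1 | r0:2,r1:4,r2:Mul1,r3:Add1,r4:Add2
c6: CDB Mul1=8; issue ADD r0<-Add3 | r0:Add3,r1:4,r2:8,r3:Add1,r4:Add2
c7: CDB Add2=-14; issue SUB r1<-Add2 | r0:Add3,r1:Add2,r2:8,r3:Add1,r4:-14
c8: CDB Add3=12 | r0:12,r1:Add2,r2:8,r3:Add1,r4:-14
c9: CDB Add1=-6 | r0:12,r1:Add2,r2:8,r3:-6,r4:-14
c10: CDB Add2=26 | r0:12,r1:26,r2:8,r3:-6,r4:-14
c11: CDB Mul2=64 | r0:12,r1:26,r2:8,r3:-6,r4:-14

STATUS = VALUE 26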